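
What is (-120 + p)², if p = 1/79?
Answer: 89851441/6241 ≈ 14397.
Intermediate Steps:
p = 1/79 ≈ 0.012658
(-120 + p)² = (-120 + 1/79)² = (-9479/79)² = 89851441/6241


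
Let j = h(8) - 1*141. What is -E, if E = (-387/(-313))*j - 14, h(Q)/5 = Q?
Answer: 43469/313 ≈ 138.88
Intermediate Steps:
h(Q) = 5*Q
j = -101 (j = 5*8 - 1*141 = 40 - 141 = -101)
E = -43469/313 (E = -387/(-313)*(-101) - 14 = -387*(-1/313)*(-101) - 14 = (387/313)*(-101) - 14 = -39087/313 - 14 = -43469/313 ≈ -138.88)
-E = -1*(-43469/313) = 43469/313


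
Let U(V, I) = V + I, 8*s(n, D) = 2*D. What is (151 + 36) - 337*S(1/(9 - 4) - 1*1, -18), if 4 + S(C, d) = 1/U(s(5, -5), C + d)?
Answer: 622275/401 ≈ 1551.8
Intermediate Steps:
s(n, D) = D/4 (s(n, D) = (2*D)/8 = D/4)
U(V, I) = I + V
S(C, d) = -4 + 1/(-5/4 + C + d) (S(C, d) = -4 + 1/((C + d) + (¼)*(-5)) = -4 + 1/((C + d) - 5/4) = -4 + 1/(-5/4 + C + d))
(151 + 36) - 337*S(1/(9 - 4) - 1*1, -18) = (151 + 36) - 337*(-4 + 1/(-5/4 + (1/(9 - 4) - 1*1) - 18)) = 187 - 337*(-4 + 1/(-5/4 + (1/5 - 1) - 18)) = 187 - 337*(-4 + 1/(-5/4 + (⅕ - 1) - 18)) = 187 - 337*(-4 + 1/(-5/4 - ⅘ - 18)) = 187 - 337*(-4 + 1/(-401/20)) = 187 - 337*(-4 - 20/401) = 187 - 337*(-1624/401) = 187 + 547288/401 = 622275/401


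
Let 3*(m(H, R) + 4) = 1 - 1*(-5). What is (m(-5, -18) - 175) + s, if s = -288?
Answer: -465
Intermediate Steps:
m(H, R) = -2 (m(H, R) = -4 + (1 - 1*(-5))/3 = -4 + (1 + 5)/3 = -4 + (1/3)*6 = -4 + 2 = -2)
(m(-5, -18) - 175) + s = (-2 - 175) - 288 = -177 - 288 = -465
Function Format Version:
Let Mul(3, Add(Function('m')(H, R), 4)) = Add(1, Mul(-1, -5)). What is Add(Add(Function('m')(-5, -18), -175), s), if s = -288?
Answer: -465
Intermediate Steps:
Function('m')(H, R) = -2 (Function('m')(H, R) = Add(-4, Mul(Rational(1, 3), Add(1, Mul(-1, -5)))) = Add(-4, Mul(Rational(1, 3), Add(1, 5))) = Add(-4, Mul(Rational(1, 3), 6)) = Add(-4, 2) = -2)
Add(Add(Function('m')(-5, -18), -175), s) = Add(Add(-2, -175), -288) = Add(-177, -288) = -465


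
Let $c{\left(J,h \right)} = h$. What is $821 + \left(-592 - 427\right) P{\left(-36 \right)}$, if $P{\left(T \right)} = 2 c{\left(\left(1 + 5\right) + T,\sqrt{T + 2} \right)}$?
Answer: $821 - 2038 i \sqrt{34} \approx 821.0 - 11883.0 i$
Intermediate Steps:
$P{\left(T \right)} = 2 \sqrt{2 + T}$ ($P{\left(T \right)} = 2 \sqrt{T + 2} = 2 \sqrt{2 + T}$)
$821 + \left(-592 - 427\right) P{\left(-36 \right)} = 821 + \left(-592 - 427\right) 2 \sqrt{2 - 36} = 821 - 1019 \cdot 2 \sqrt{-34} = 821 - 1019 \cdot 2 i \sqrt{34} = 821 - 2038 i \sqrt{34}$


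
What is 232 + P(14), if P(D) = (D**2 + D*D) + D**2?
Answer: 820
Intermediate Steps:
P(D) = 3*D**2 (P(D) = (D**2 + D**2) + D**2 = 2*D**2 + D**2 = 3*D**2)
232 + P(14) = 232 + 3*14**2 = 232 + 3*196 = 232 + 588 = 820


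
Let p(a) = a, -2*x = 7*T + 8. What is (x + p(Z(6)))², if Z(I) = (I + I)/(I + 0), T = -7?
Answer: 2025/4 ≈ 506.25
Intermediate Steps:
Z(I) = 2 (Z(I) = (2*I)/I = 2)
x = 41/2 (x = -(7*(-7) + 8)/2 = -(-49 + 8)/2 = -½*(-41) = 41/2 ≈ 20.500)
(x + p(Z(6)))² = (41/2 + 2)² = (45/2)² = 2025/4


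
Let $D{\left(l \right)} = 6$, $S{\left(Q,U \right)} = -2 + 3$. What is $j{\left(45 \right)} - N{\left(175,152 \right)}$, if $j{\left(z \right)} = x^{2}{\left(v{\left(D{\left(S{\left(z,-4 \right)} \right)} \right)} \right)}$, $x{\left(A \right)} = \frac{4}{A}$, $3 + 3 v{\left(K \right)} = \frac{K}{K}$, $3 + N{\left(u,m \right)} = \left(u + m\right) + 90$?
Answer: $-378$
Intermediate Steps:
$S{\left(Q,U \right)} = 1$
$N{\left(u,m \right)} = 87 + m + u$ ($N{\left(u,m \right)} = -3 + \left(\left(u + m\right) + 90\right) = -3 + \left(\left(m + u\right) + 90\right) = -3 + \left(90 + m + u\right) = 87 + m + u$)
$v{\left(K \right)} = - \frac{2}{3}$ ($v{\left(K \right)} = -1 + \frac{K \frac{1}{K}}{3} = -1 + \frac{1}{3} \cdot 1 = -1 + \frac{1}{3} = - \frac{2}{3}$)
$j{\left(z \right)} = 36$ ($j{\left(z \right)} = \left(\frac{4}{- \frac{2}{3}}\right)^{2} = \left(4 \left(- \frac{3}{2}\right)\right)^{2} = \left(-6\right)^{2} = 36$)
$j{\left(45 \right)} - N{\left(175,152 \right)} = 36 - \left(87 + 152 + 175\right) = 36 - 414 = -378$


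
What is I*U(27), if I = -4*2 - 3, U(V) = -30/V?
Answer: 110/9 ≈ 12.222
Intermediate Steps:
I = -11 (I = -8 - 3 = -11)
I*U(27) = -(-330)/27 = -11*(-10/9) = 110/9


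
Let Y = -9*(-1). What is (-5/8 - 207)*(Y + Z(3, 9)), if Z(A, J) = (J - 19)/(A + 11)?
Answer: -48169/28 ≈ -1720.3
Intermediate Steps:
Z(A, J) = (-19 + J)/(11 + A)
Y = 9
(-5/8 - 207)*(Y + Z(3, 9)) = (-5/8 - 207)*(9 + (-19 + 9)/(11 + 3)) = ((1/8)*(-5) - 207)*(9 - 10/14) = (-5/8 - 207)*(9 + (1/14)*(-10)) = -1661*(9 - 5/7)/8 = -1661/8*58/7 = -48169/28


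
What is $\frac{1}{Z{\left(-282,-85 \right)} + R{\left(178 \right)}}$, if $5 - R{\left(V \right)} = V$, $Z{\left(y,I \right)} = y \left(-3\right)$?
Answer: $\frac{1}{673} \approx 0.0014859$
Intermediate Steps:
$Z{\left(y,I \right)} = - 3 y$
$R{\left(V \right)} = 5 - V$
$\frac{1}{Z{\left(-282,-85 \right)} + R{\left(178 \right)}} = \frac{1}{\left(-3\right) \left(-282\right) + \left(5 - 178\right)} = \frac{1}{846 + \left(5 - 178\right)} = \frac{1}{846 - 173} = \frac{1}{673}$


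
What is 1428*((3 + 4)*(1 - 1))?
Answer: 0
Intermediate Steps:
1428*((3 + 4)*(1 - 1)) = 1428*(7*0) = 1428*0 = 0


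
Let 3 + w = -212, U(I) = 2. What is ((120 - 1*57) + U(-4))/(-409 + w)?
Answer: -5/48 ≈ -0.10417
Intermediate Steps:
w = -215 (w = -3 - 212 = -215)
((120 - 1*57) + U(-4))/(-409 + w) = ((120 - 1*57) + 2)/(-409 - 215) = ((120 - 57) + 2)/(-624) = (63 + 2)*(-1/624) = 65*(-1/624) = -5/48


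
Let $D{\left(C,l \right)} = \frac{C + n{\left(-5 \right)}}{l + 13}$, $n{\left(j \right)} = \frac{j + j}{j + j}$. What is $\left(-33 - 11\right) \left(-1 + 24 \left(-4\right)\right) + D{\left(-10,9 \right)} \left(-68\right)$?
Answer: $\frac{47254}{11} \approx 4295.8$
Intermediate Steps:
$n{\left(j \right)} = 1$ ($n{\left(j \right)} = \frac{2 j}{2 j} = 2 j \frac{1}{2 j} = 1$)
$D{\left(C,l \right)} = \frac{1 + C}{13 + l}$ ($D{\left(C,l \right)} = \frac{C + 1}{l + 13} = \frac{1 + C}{13 + l}$)
$\left(-33 - 11\right) \left(-1 + 24 \left(-4\right)\right) + D{\left(-10,9 \right)} \left(-68\right) = \left(-33 - 11\right) \left(-1 + 24 \left(-4\right)\right) + \frac{1 - 10}{13 + 9} \left(-68\right) = - 44 \left(-1 - 96\right) + \frac{1}{22} \left(-9\right) \left(-68\right) = \left(-44\right) \left(-97\right) + \frac{1}{22} \left(-9\right) \left(-68\right) = 4268 - - \frac{306}{11} = 4268 + \frac{306}{11} = \frac{47254}{11}$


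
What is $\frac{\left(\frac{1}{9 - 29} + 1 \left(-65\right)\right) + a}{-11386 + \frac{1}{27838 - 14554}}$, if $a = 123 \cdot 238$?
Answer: $- \frac{1940058459}{756258115} \approx -2.5653$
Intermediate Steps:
$a = 29274$
$\frac{\left(\frac{1}{9 - 29} + 1 \left(-65\right)\right) + a}{-11386 + \frac{1}{27838 - 14554}} = \frac{\left(\frac{1}{9 - 29} + 1 \left(-65\right)\right) + 29274}{-11386 + \frac{1}{27838 - 14554}} = \frac{\left(\frac{1}{-20} - 65\right) + 29274}{-11386 + \frac{1}{13284}} = \frac{\left(- \frac{1}{20} - 65\right) + 29274}{-11386 + \frac{1}{13284}} = \frac{- \frac{1301}{20} + 29274}{- \frac{151251623}{13284}} = \frac{584179}{20} \left(- \frac{13284}{151251623}\right) = - \frac{1940058459}{756258115}$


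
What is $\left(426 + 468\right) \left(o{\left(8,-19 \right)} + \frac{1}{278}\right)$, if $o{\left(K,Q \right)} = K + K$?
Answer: $\frac{1988703}{139} \approx 14307.0$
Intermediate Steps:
$o{\left(K,Q \right)} = 2 K$
$\left(426 + 468\right) \left(o{\left(8,-19 \right)} + \frac{1}{278}\right) = \left(426 + 468\right) \left(2 \cdot 8 + \frac{1}{278}\right) = 894 \left(16 + \frac{1}{278}\right) = 894 \cdot \frac{4449}{278} = \frac{1988703}{139}$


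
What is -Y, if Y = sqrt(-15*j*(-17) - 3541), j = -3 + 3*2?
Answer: -2*I*sqrt(694) ≈ -52.688*I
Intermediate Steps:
j = 3 (j = -3 + 6 = 3)
Y = 2*I*sqrt(694) (Y = sqrt(-15*3*(-17) - 3541) = sqrt(-45*(-17) - 3541) = sqrt(765 - 3541) = sqrt(-2776) = 2*I*sqrt(694) ≈ 52.688*I)
-Y = -2*I*sqrt(694)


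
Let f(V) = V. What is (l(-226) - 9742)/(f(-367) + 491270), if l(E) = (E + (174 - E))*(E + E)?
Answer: -88390/490903 ≈ -0.18006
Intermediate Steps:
l(E) = 348*E (l(E) = 174*(2*E) = 348*E)
(l(-226) - 9742)/(f(-367) + 491270) = (348*(-226) - 9742)/(-367 + 491270) = (-78648 - 9742)/490903 = -88390*1/490903 = -88390/490903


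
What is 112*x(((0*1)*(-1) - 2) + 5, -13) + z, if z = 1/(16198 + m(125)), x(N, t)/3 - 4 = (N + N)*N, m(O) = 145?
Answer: 120807457/16343 ≈ 7392.0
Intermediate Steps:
x(N, t) = 12 + 6*N² (x(N, t) = 12 + 3*((N + N)*N) = 12 + 3*((2*N)*N) = 12 + 3*(2*N²) = 12 + 6*N²)
z = 1/16343 (z = 1/(16198 + 145) = 1/16343 ≈ 6.1188e-5)
112*x(((0*1)*(-1) - 2) + 5, -13) + z = 112*(12 + 6*(((0*1)*(-1) - 2) + 5)²) + 1/16343 = 112*(12 + 6*((0*(-1) - 2) + 5)²) + 1/16343 = 112*(12 + 6*((0 - 2) + 5)²) + 1/16343 = 112*(12 + 6*(-2 + 5)²) + 1/16343 = 112*(12 + 6*3²) + 1/16343 = 112*(12 + 6*9) + 1/16343 = 112*(12 + 54) + 1/16343 = 112*66 + 1/16343 = 7392 + 1/16343 = 120807457/16343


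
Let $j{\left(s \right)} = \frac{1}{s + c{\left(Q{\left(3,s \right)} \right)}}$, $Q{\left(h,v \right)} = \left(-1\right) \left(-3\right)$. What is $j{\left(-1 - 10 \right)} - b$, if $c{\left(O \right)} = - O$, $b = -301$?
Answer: $\frac{4213}{14} \approx 300.93$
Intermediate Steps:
$Q{\left(h,v \right)} = 3$
$j{\left(s \right)} = \frac{1}{-3 + s}$ ($j{\left(s \right)} = \frac{1}{s - 3} = \frac{1}{-3 + s}$)
$j{\left(-1 - 10 \right)} - b = \frac{1}{-3 - 11} - -301 = \frac{1}{-3 - 11} + 301 = \frac{1}{-14} + 301 = - \frac{1}{14} + 301 = \frac{4213}{14}$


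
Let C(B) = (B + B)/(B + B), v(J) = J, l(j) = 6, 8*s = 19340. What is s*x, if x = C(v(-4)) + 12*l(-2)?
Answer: 352955/2 ≈ 1.7648e+5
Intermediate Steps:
s = 4835/2 (s = (⅛)*19340 = 4835/2 ≈ 2417.5)
C(B) = 1 (C(B) = (2*B)/((2*B)) = (2*B)*(1/(2*B)) = 1)
x = 73 (x = 1 + 12*6 = 1 + 72 = 73)
s*x = (4835/2)*73 = 352955/2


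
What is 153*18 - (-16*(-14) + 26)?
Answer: 2504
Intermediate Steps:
153*18 - (-16*(-14) + 26) = 2754 - (224 + 26) = 2754 - 1*250 = 2754 - 250 = 2504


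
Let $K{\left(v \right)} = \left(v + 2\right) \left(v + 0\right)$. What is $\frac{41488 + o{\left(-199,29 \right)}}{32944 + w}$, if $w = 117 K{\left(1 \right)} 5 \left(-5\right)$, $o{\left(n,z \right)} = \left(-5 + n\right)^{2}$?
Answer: $\frac{83104}{24169} \approx 3.4385$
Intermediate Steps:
$K{\left(v \right)} = v \left(2 + v\right)$ ($K{\left(v \right)} = \left(2 + v\right) v = v \left(2 + v\right)$)
$w = -8775$ ($w = 117 \cdot 1 \left(2 + 1\right) 5 \left(-5\right) = 117 \cdot 1 \cdot 3 \cdot 5 \left(-5\right) = 117 \cdot 3 \cdot 5 \left(-5\right) = 117 \cdot 15 \left(-5\right) = 117 \left(-75\right) = -8775$)
$\frac{41488 + o{\left(-199,29 \right)}}{32944 + w} = \frac{41488 + \left(-5 - 199\right)^{2}}{32944 - 8775} = \frac{41488 + \left(-204\right)^{2}}{24169} = \left(41488 + 41616\right) \frac{1}{24169} = 83104 \cdot \frac{1}{24169} = \frac{83104}{24169}$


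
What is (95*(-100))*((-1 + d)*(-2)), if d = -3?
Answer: -76000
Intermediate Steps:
(95*(-100))*((-1 + d)*(-2)) = (95*(-100))*((-1 - 3)*(-2)) = -(-38000)*(-2) = -9500*8 = -76000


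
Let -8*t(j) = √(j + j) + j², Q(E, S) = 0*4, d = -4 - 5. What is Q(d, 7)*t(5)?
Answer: 0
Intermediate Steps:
d = -9
Q(E, S) = 0
t(j) = -j²/8 - √2*√j/8 (t(j) = -(√(j + j) + j²)/8 = -(√(2*j) + j²)/8 = -(√2*√j + j²)/8 = -(j² + √2*√j)/8 = -j²/8 - √2*√j/8)
Q(d, 7)*t(5) = 0*(-⅛*5² - √2*√5/8) = 0*(-⅛*25 - √10/8) = 0*(-25/8 - √10/8) = 0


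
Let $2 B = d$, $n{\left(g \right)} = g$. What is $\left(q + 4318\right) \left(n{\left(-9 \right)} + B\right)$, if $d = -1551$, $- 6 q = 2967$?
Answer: $- \frac{11998143}{4} \approx -2.9995 \cdot 10^{6}$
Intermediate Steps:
$q = - \frac{989}{2}$ ($q = \left(- \frac{1}{6}\right) 2967 = - \frac{989}{2} \approx -494.5$)
$B = - \frac{1551}{2}$ ($B = \frac{1}{2} \left(-1551\right) = - \frac{1551}{2} \approx -775.5$)
$\left(q + 4318\right) \left(n{\left(-9 \right)} + B\right) = \left(- \frac{989}{2} + 4318\right) \left(-9 - \frac{1551}{2}\right) = \frac{7647}{2} \left(- \frac{1569}{2}\right) = - \frac{11998143}{4}$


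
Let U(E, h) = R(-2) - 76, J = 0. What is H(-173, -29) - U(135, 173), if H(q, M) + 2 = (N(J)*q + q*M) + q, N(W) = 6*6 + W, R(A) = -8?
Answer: -1302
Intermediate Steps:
N(W) = 36 + W
U(E, h) = -84 (U(E, h) = -8 - 76 = -84)
H(q, M) = -2 + 37*q + M*q (H(q, M) = -2 + (((36 + 0)*q + q*M) + q) = -2 + ((36*q + M*q) + q) = -2 + (37*q + M*q) = -2 + 37*q + M*q)
H(-173, -29) - U(135, 173) = (-2 + 37*(-173) - 29*(-173)) - 1*(-84) = (-2 - 6401 + 5017) + 84 = -1386 + 84 = -1302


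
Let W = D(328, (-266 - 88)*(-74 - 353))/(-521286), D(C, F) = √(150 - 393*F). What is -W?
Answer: 2*I*√3712809/260643 ≈ 0.014785*I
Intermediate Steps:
W = -2*I*√3712809/260643 (W = √(150 - 393*(-266 - 88)*(-74 - 353))/(-521286) = √(150 - (-139122)*(-427))*(-1/521286) = √(150 - 393*151158)*(-1/521286) = √(150 - 59405094)*(-1/521286) = √(-59404944)*(-1/521286) = (4*I*√3712809)*(-1/521286) = -2*I*√3712809/260643 ≈ -0.014785*I)
-W = -(-2)*I*√3712809/260643 = 2*I*√3712809/260643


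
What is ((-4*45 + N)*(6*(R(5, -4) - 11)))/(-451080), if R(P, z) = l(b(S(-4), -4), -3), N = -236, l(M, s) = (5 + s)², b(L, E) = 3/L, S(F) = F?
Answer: -104/2685 ≈ -0.038734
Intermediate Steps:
R(P, z) = 4 (R(P, z) = (5 - 3)² = 2² = 4)
((-4*45 + N)*(6*(R(5, -4) - 11)))/(-451080) = ((-4*45 - 236)*(6*(4 - 11)))/(-451080) = ((-180 - 236)*(6*(-7)))*(-1/451080) = -416*(-42)*(-1/451080) = 17472*(-1/451080) = -104/2685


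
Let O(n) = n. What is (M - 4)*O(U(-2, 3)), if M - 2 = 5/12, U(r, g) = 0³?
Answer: 0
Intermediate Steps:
U(r, g) = 0
M = 29/12 (M = 2 + 5/12 = 29/12 ≈ 2.4167)
(M - 4)*O(U(-2, 3)) = (29/12 - 4)*0 = -19/12*0 = 0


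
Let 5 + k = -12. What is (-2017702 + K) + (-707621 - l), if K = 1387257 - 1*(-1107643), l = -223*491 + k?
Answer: -120913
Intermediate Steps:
k = -17 (k = -5 - 12 = -17)
l = -109510 (l = -223*491 - 17 = -109493 - 17 = -109510)
K = 2494900 (K = 1387257 + 1107643 = 2494900)
(-2017702 + K) + (-707621 - l) = (-2017702 + 2494900) + (-707621 - 1*(-109510)) = 477198 + (-707621 + 109510) = 477198 - 598111 = -120913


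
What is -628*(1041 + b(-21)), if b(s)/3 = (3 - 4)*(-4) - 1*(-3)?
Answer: -666936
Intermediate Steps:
b(s) = 21 (b(s) = 3*((3 - 4)*(-4) - 1*(-3)) = 3*(-1*(-4) + 3) = 3*(4 + 3) = 3*7 = 21)
-628*(1041 + b(-21)) = -628*(1041 + 21) = -628*1062 = -666936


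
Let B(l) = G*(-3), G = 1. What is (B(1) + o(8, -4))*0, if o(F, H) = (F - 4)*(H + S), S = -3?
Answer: 0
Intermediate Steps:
o(F, H) = (-4 + F)*(-3 + H) (o(F, H) = (F - 4)*(H - 3) = (-4 + F)*(-3 + H))
B(l) = -3 (B(l) = 1*(-3) = -3)
(B(1) + o(8, -4))*0 = (-3 + (12 - 4*(-4) - 3*8 + 8*(-4)))*0 = (-3 + (12 + 16 - 24 - 32))*0 = (-3 - 28)*0 = -31*0 = 0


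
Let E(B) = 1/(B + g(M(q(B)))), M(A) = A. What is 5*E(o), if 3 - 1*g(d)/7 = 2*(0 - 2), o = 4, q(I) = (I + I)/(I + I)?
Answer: 5/53 ≈ 0.094340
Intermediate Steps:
q(I) = 1 (q(I) = (2*I)/((2*I)) = (2*I)*(1/(2*I)) = 1)
g(d) = 49 (g(d) = 21 - 14*(0 - 2) = 21 - 14*(-2) = 21 - 7*(-4) = 21 + 28 = 49)
E(B) = 1/(49 + B) (E(B) = 1/(B + 49) = 1/(49 + B))
5*E(o) = 5/(49 + 4) = 5/53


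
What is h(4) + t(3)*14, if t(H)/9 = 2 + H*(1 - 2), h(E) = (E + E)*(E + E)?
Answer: -62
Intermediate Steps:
h(E) = 4*E² (h(E) = (2*E)*(2*E) = 4*E²)
t(H) = 18 - 9*H (t(H) = 9*(2 + H*(1 - 2)) = 9*(2 + H*(-1)) = 9*(2 - H) = 18 - 9*H)
h(4) + t(3)*14 = 4*4² + (18 - 9*3)*14 = 4*16 + (18 - 27)*14 = 64 - 9*14 = 64 - 126 = -62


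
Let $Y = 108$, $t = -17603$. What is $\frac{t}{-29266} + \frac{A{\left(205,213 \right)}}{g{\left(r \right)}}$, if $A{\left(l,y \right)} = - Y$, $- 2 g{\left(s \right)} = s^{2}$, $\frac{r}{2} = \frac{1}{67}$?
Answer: $\frac{7094271599}{29266} \approx 2.4241 \cdot 10^{5}$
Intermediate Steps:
$r = \frac{2}{67} \approx 0.029851$
$g{\left(s \right)} = - \frac{s^{2}}{2}$
$A{\left(l,y \right)} = -108$ ($A{\left(l,y \right)} = \left(-1\right) 108 = -108$)
$\frac{t}{-29266} + \frac{A{\left(205,213 \right)}}{g{\left(r \right)}} = - \frac{17603}{-29266} - \frac{108}{\left(- \frac{1}{2}\right) \left(\frac{2}{67}\right)^{2}} = \left(-17603\right) \left(- \frac{1}{29266}\right) - \frac{108}{\left(- \frac{1}{2}\right) \frac{4}{4489}} = \frac{17603}{29266} - \frac{108}{- \frac{2}{4489}} = \frac{17603}{29266} - -242406 = \frac{17603}{29266} + 242406 = \frac{7094271599}{29266}$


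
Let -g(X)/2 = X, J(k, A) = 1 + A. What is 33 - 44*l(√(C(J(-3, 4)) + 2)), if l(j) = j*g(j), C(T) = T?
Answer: 649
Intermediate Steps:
g(X) = -2*X
l(j) = -2*j² (l(j) = j*(-2*j) = -2*j²)
33 - 44*l(√(C(J(-3, 4)) + 2)) = 33 - (-88)*(√((1 + 4) + 2))² = 33 - (-88)*(√(5 + 2))² = 33 - (-88)*(√7)² = 33 - (-88)*7 = 33 - 44*(-14) = 33 + 616 = 649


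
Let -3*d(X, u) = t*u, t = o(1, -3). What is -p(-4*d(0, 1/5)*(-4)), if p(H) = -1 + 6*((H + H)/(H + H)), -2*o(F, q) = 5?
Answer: -5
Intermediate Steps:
o(F, q) = -5/2 (o(F, q) = -½*5 = -5/2)
t = -5/2 ≈ -2.5000
d(X, u) = 5*u/6 (d(X, u) = -(-5)*u/6 = 5*u/6)
p(H) = 5 (p(H) = -1 + 6*((2*H)/((2*H))) = -1 + 6*((2*H)*(1/(2*H))) = -1 + 6*1 = -1 + 6 = 5)
-p(-4*d(0, 1/5)*(-4)) = -1*5 = -5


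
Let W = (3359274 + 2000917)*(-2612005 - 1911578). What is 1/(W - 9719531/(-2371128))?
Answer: -2371128/57493378175208440653 ≈ -4.1242e-14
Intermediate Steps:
W = -24247268884353 (W = 5360191*(-4523583) = -24247268884353)
1/(W - 9719531/(-2371128)) = 1/(-24247268884353 - 9719531/(-2371128)) = 1/(-24247268884353 - 9719531*(-1/2371128)) = 1/(-24247268884353 + 9719531/2371128) = 1/(-57493378175208440653/2371128) = -2371128/57493378175208440653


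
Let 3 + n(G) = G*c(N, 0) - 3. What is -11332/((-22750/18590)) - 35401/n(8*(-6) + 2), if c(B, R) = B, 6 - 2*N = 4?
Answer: 90459927/9100 ≈ 9940.7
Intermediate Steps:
N = 1 (N = 3 - ½*4 = 3 - 2 = 1)
n(G) = -6 + G (n(G) = -3 + (G*1 - 3) = -3 + (G - 3) = -3 + (-3 + G) = -6 + G)
-11332/((-22750/18590)) - 35401/n(8*(-6) + 2) = -11332/((-22750/18590)) - 35401/(-6 + (8*(-6) + 2)) = -11332/((-22750*1/18590)) - 35401/(-6 + (-48 + 2)) = -11332/(-175/143) - 35401/(-6 - 46) = -11332*(-143/175) - 35401/(-52) = 1620476/175 - 35401*(-1/52) = 1620476/175 + 35401/52 = 90459927/9100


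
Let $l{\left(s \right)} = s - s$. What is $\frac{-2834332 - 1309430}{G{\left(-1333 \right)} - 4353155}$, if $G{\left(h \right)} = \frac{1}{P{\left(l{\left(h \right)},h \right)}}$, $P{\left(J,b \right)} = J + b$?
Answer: $\frac{43838371}{46053616} \approx 0.9519$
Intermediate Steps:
$l{\left(s \right)} = 0$
$G{\left(h \right)} = \frac{1}{h}$ ($G{\left(h \right)} = \frac{1}{0 + h} = \frac{1}{h}$)
$\frac{-2834332 - 1309430}{G{\left(-1333 \right)} - 4353155} = \frac{-2834332 - 1309430}{\frac{1}{-1333} - 4353155} = - \frac{4143762}{- \frac{1}{1333} - 4353155} = - \frac{4143762}{- \frac{5802755616}{1333}} = \left(-4143762\right) \left(- \frac{1333}{5802755616}\right) = \frac{43838371}{46053616}$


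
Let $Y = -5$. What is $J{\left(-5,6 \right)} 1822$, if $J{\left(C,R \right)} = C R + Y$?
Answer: $-63770$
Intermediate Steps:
$J{\left(C,R \right)} = -5 + C R$ ($J{\left(C,R \right)} = C R - 5 = -5 + C R$)
$J{\left(-5,6 \right)} 1822 = \left(-5 - 30\right) 1822 = \left(-35\right) 1822 = -63770$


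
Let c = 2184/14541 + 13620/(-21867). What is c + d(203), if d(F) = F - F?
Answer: -451324/954859 ≈ -0.47266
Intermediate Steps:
d(F) = 0
c = -451324/954859 (c = 2184*(1/14541) + 13620*(-1/21867) = 728/4847 - 4540/7289 = -451324/954859 ≈ -0.47266)
c + d(203) = -451324/954859 + 0 = -451324/954859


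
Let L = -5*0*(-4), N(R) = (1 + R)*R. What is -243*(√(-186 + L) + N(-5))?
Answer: -4860 - 243*I*√186 ≈ -4860.0 - 3314.1*I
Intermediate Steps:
N(R) = R*(1 + R)
L = 0 (L = 0*(-4) = 0)
-243*(√(-186 + L) + N(-5)) = -243*(√(-186 + 0) - 5*(1 - 5)) = -243*(√(-186) - 5*(-4)) = -243*(I*√186 + 20) = -243*(20 + I*√186) = -4860 - 243*I*√186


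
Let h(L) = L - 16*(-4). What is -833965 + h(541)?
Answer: -833360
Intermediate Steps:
h(L) = 64 + L (h(L) = L + 64 = 64 + L)
-833965 + h(541) = -833965 + (64 + 541) = -833965 + 605 = -833360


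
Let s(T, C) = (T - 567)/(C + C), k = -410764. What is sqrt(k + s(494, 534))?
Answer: 5*I*sqrt(4685273547)/534 ≈ 640.91*I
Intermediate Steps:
s(T, C) = (-567 + T)/(2*C) (s(T, C) = (-567 + T)/((2*C)) = (-567 + T)*(1/(2*C)) = (-567 + T)/(2*C))
sqrt(k + s(494, 534)) = sqrt(-410764 + (1/2)*(-567 + 494)/534) = sqrt(-410764 + (1/2)*(1/534)*(-73)) = sqrt(-410764 - 73/1068) = sqrt(-438696025/1068) = 5*I*sqrt(4685273547)/534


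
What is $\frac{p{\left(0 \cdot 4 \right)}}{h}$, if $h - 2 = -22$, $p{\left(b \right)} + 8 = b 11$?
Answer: $\frac{2}{5} \approx 0.4$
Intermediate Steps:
$p{\left(b \right)} = -8 + 11 b$ ($p{\left(b \right)} = -8 + b 11 = -8 + 11 b$)
$h = -20$ ($h = 2 - 22 = -20$)
$\frac{p{\left(0 \cdot 4 \right)}}{h} = \frac{-8 + 11 \cdot 0 \cdot 4}{-20} = \left(-8 + 11 \cdot 0\right) \left(- \frac{1}{20}\right) = \left(-8 + 0\right) \left(- \frac{1}{20}\right) = \left(-8\right) \left(- \frac{1}{20}\right) = \frac{2}{5}$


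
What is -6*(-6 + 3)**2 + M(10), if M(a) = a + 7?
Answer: -37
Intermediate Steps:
M(a) = 7 + a
-6*(-6 + 3)**2 + M(10) = -6*(-6 + 3)**2 + (7 + 10) = -6*(-3)**2 + 17 = -6*9 + 17 = -54 + 17 = -37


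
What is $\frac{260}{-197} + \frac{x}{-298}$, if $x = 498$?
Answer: $- \frac{87793}{29353} \approx -2.9909$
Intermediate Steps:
$\frac{260}{-197} + \frac{x}{-298} = \frac{260}{-197} + \frac{498}{-298} = 260 \left(- \frac{1}{197}\right) + 498 \left(- \frac{1}{298}\right) = - \frac{260}{197} - \frac{249}{149} = - \frac{87793}{29353}$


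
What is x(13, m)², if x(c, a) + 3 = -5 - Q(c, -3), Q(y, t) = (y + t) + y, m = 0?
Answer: 961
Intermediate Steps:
Q(y, t) = t + 2*y (Q(y, t) = (t + y) + y = t + 2*y)
x(c, a) = -5 - 2*c (x(c, a) = -3 + (-5 - (-3 + 2*c)) = -3 + (-5 + (3 - 2*c)) = -3 + (-2 - 2*c) = -5 - 2*c)
x(13, m)² = (-5 - 2*13)² = (-5 - 26)² = (-31)² = 961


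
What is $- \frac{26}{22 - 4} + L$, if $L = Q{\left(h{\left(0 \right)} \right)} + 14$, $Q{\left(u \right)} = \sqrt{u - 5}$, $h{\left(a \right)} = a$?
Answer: $\frac{113}{9} + i \sqrt{5} \approx 12.556 + 2.2361 i$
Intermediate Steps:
$Q{\left(u \right)} = \sqrt{-5 + u}$
$L = 14 + i \sqrt{5}$ ($L = \sqrt{-5 + 0} + 14 = \sqrt{-5} + 14 = i \sqrt{5} + 14 = 14 + i \sqrt{5} \approx 14.0 + 2.2361 i$)
$- \frac{26}{22 - 4} + L = - \frac{26}{22 - 4} + \left(14 + i \sqrt{5}\right) = - \frac{26}{18} + \left(14 + i \sqrt{5}\right) = \left(-26\right) \frac{1}{18} + \left(14 + i \sqrt{5}\right) = - \frac{13}{9} + \left(14 + i \sqrt{5}\right) = \frac{113}{9} + i \sqrt{5}$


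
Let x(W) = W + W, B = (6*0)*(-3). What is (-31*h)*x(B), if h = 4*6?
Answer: 0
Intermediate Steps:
h = 24
B = 0 (B = 0*(-3) = 0)
x(W) = 2*W
(-31*h)*x(B) = (-31*24)*(2*0) = -744*0 = 0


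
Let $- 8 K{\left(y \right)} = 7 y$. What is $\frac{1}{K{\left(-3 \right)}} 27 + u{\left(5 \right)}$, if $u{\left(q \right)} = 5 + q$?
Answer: $\frac{142}{7} \approx 20.286$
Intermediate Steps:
$K{\left(y \right)} = - \frac{7 y}{8}$
$\frac{1}{K{\left(-3 \right)}} 27 + u{\left(5 \right)} = \frac{1}{\left(- \frac{7}{8}\right) \left(-3\right)} 27 + \left(5 + 5\right) = \frac{1}{\frac{21}{8}} \cdot 27 + 10 = \frac{8}{21} \cdot 27 + 10 = \frac{72}{7} + 10 = \frac{142}{7}$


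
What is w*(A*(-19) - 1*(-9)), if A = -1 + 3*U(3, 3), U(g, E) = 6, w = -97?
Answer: 30458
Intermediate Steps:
A = 17 (A = -1 + 3*6 = -1 + 18 = 17)
w*(A*(-19) - 1*(-9)) = -97*(17*(-19) - 1*(-9)) = -97*(-323 + 9) = -97*(-314) = 30458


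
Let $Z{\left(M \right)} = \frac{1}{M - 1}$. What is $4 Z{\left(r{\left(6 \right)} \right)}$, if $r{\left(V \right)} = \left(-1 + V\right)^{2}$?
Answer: $\frac{1}{6} \approx 0.16667$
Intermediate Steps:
$Z{\left(M \right)} = \frac{1}{-1 + M}$
$4 Z{\left(r{\left(6 \right)} \right)} = \frac{4}{-1 + \left(-1 + 6\right)^{2}} = \frac{4}{-1 + 5^{2}} = \frac{4}{-1 + 25} = \frac{4}{24} = 4 \cdot \frac{1}{24} = \frac{1}{6}$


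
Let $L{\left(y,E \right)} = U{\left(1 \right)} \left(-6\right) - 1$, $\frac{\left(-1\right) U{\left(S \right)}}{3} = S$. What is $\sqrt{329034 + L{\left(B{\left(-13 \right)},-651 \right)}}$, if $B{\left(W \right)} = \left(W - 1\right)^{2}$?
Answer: $\sqrt{329051} \approx 573.63$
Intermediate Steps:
$U{\left(S \right)} = - 3 S$
$B{\left(W \right)} = \left(-1 + W\right)^{2}$
$L{\left(y,E \right)} = 17$ ($L{\left(y,E \right)} = \left(-3\right) 1 \left(-6\right) - 1 = \left(-3\right) \left(-6\right) - 1 = 18 - 1 = 17$)
$\sqrt{329034 + L{\left(B{\left(-13 \right)},-651 \right)}} = \sqrt{329034 + 17} = \sqrt{329051}$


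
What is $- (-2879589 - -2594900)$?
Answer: $284689$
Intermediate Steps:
$- (-2879589 - -2594900) = - (-2879589 + 2594900) = \left(-1\right) \left(-284689\right) = 284689$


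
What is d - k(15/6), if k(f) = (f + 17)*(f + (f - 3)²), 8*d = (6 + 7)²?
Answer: -65/2 ≈ -32.500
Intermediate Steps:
d = 169/8 (d = (6 + 7)²/8 = (⅛)*13² = (⅛)*169 = 169/8 ≈ 21.125)
k(f) = (17 + f)*(f + (-3 + f)²)
d - k(15/6) = 169/8 - (153 + (15/6)³ - 1140/6 + 12*(15/6)²) = 169/8 - (153 + (15*(⅙))³ - 1140/6 + 12*(15*(⅙))²) = 169/8 - (153 + (5/2)³ - 76*5/2 + 12*(5/2)²) = 169/8 - (153 + 125/8 - 190 + 12*(25/4)) = 169/8 - (153 + 125/8 - 190 + 75) = 169/8 - 1*429/8 = 169/8 - 429/8 = -65/2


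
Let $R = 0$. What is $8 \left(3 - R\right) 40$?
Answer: $960$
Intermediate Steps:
$8 \left(3 - R\right) 40 = 8 \left(3 - 0\right) 40 = 8 \left(3 + 0\right) 40 = 8 \cdot 3 \cdot 40 = 24 \cdot 40 = 960$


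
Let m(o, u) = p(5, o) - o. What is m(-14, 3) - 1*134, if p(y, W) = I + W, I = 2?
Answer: -132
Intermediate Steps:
p(y, W) = 2 + W
m(o, u) = 2 (m(o, u) = (2 + o) - o = 2)
m(-14, 3) - 1*134 = 2 - 1*134 = 2 - 134 = -132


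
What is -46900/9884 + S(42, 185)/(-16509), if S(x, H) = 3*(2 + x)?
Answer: -9233057/1942559 ≈ -4.7530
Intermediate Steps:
S(x, H) = 6 + 3*x
-46900/9884 + S(42, 185)/(-16509) = -46900/9884 + (6 + 3*42)/(-16509) = -46900*1/9884 + (6 + 126)*(-1/16509) = -1675/353 + 132*(-1/16509) = -1675/353 - 44/5503 = -9233057/1942559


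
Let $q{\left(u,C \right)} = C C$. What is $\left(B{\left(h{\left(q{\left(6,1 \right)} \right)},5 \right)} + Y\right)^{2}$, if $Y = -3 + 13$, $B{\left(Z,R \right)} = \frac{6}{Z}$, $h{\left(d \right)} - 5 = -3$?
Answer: $169$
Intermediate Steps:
$q{\left(u,C \right)} = C^{2}$
$h{\left(d \right)} = 2$ ($h{\left(d \right)} = 5 - 3 = 2$)
$Y = 10$
$\left(B{\left(h{\left(q{\left(6,1 \right)} \right)},5 \right)} + Y\right)^{2} = \left(\frac{6}{2} + 10\right)^{2} = \left(6 \cdot \frac{1}{2} + 10\right)^{2} = \left(3 + 10\right)^{2} = 13^{2} = 169$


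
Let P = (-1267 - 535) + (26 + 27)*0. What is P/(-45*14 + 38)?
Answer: 901/296 ≈ 3.0439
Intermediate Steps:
P = -1802 (P = -1802 + 53*0 = -1802 + 0 = -1802)
P/(-45*14 + 38) = -1802/(-45*14 + 38) = -1802/(-630 + 38) = -1802/(-592) = -1802*(-1/592) = 901/296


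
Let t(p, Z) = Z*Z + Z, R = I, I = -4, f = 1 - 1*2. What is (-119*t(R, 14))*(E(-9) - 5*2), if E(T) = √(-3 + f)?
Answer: 249900 - 49980*I ≈ 2.499e+5 - 49980.0*I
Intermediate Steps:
f = -1 (f = 1 - 2 = -1)
E(T) = 2*I (E(T) = √(-3 - 1) = √(-4) = 2*I)
R = -4
t(p, Z) = Z + Z² (t(p, Z) = Z² + Z = Z + Z²)
(-119*t(R, 14))*(E(-9) - 5*2) = (-1666*(1 + 14))*(2*I - 5*2) = (-1666*15)*(2*I - 10) = (-119*210)*(-10 + 2*I) = -24990*(-10 + 2*I) = 249900 - 49980*I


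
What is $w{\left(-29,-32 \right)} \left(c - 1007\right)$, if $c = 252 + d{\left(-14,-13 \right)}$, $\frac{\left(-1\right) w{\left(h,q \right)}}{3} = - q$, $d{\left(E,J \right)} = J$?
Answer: $73728$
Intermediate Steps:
$w{\left(h,q \right)} = 3 q$ ($w{\left(h,q \right)} = - 3 \left(- q\right) = 3 q$)
$c = 239$ ($c = 252 - 13 = 239$)
$w{\left(-29,-32 \right)} \left(c - 1007\right) = 3 \left(-32\right) \left(239 - 1007\right) = - 96 \left(239 - 1007\right) = \left(-96\right) \left(-768\right) = 73728$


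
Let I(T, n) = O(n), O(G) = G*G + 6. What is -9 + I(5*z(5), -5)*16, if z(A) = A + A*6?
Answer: 487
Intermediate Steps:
z(A) = 7*A (z(A) = A + 6*A = 7*A)
O(G) = 6 + G**2 (O(G) = G**2 + 6 = 6 + G**2)
I(T, n) = 6 + n**2
-9 + I(5*z(5), -5)*16 = -9 + (6 + (-5)**2)*16 = -9 + (6 + 25)*16 = -9 + 31*16 = -9 + 496 = 487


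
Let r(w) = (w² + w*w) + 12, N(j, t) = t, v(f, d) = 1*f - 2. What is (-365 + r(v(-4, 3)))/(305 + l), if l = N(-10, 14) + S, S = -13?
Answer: -281/306 ≈ -0.91830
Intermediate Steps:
v(f, d) = -2 + f (v(f, d) = f - 2 = -2 + f)
r(w) = 12 + 2*w² (r(w) = (w² + w²) + 12 = 2*w² + 12 = 12 + 2*w²)
l = 1 (l = 14 - 13 = 1)
(-365 + r(v(-4, 3)))/(305 + l) = (-365 + (12 + 2*(-2 - 4)²))/(305 + 1) = (-365 + (12 + 2*(-6)²))/306 = (-365 + (12 + 2*36))*(1/306) = (-365 + (12 + 72))*(1/306) = (-365 + 84)*(1/306) = -281*1/306 = -281/306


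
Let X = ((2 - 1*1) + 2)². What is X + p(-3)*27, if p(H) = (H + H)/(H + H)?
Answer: 36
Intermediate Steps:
X = 9 (X = ((2 - 1) + 2)² = (1 + 2)² = 3² = 9)
p(H) = 1 (p(H) = (2*H)/((2*H)) = (2*H)*(1/(2*H)) = 1)
X + p(-3)*27 = 9 + 1*27 = 9 + 27 = 36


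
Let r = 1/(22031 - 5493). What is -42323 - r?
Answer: -699937775/16538 ≈ -42323.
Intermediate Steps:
r = 1/16538 ≈ 6.0467e-5
-42323 - r = -42323 - 1*1/16538 = -42323 - 1/16538 = -699937775/16538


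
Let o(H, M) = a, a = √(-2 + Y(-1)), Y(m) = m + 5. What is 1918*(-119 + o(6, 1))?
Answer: -228242 + 1918*√2 ≈ -2.2553e+5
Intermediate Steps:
Y(m) = 5 + m
a = √2 (a = √(-2 + (5 - 1)) = √(-2 + 4) = √2 ≈ 1.4142)
o(H, M) = √2
1918*(-119 + o(6, 1)) = 1918*(-119 + √2) = -228242 + 1918*√2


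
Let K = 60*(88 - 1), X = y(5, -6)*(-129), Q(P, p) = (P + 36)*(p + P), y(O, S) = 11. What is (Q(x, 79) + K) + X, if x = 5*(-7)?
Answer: 3845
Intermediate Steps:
x = -35
Q(P, p) = (36 + P)*(P + p)
X = -1419 (X = 11*(-129) = -1419)
K = 5220 (K = 60*87 = 5220)
(Q(x, 79) + K) + X = (((-35)² + 36*(-35) + 36*79 - 35*79) + 5220) - 1419 = ((1225 - 1260 + 2844 - 2765) + 5220) - 1419 = (44 + 5220) - 1419 = 5264 - 1419 = 3845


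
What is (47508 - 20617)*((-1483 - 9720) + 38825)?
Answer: 742783202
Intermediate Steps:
(47508 - 20617)*((-1483 - 9720) + 38825) = 26891*(-11203 + 38825) = 26891*27622 = 742783202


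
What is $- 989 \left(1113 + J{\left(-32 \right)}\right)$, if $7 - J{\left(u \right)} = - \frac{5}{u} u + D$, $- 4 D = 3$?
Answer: $- \frac{4453467}{4} \approx -1.1134 \cdot 10^{6}$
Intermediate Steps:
$D = - \frac{3}{4}$ ($D = \left(- \frac{1}{4}\right) 3 = - \frac{3}{4} \approx -0.75$)
$J{\left(u \right)} = \frac{51}{4}$ ($J{\left(u \right)} = 7 - \left(- \frac{5}{u} u - \frac{3}{4}\right) = 7 - \left(-5 - \frac{3}{4}\right) = 7 - - \frac{23}{4} = 7 + \frac{23}{4} = \frac{51}{4}$)
$- 989 \left(1113 + J{\left(-32 \right)}\right) = - 989 \left(1113 + \frac{51}{4}\right) = \left(-989\right) \frac{4503}{4} = - \frac{4453467}{4}$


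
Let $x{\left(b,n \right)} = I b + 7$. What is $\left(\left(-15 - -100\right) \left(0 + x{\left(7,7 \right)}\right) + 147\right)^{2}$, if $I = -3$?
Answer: $1087849$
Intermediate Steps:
$x{\left(b,n \right)} = 7 - 3 b$ ($x{\left(b,n \right)} = - 3 b + 7 = 7 - 3 b$)
$\left(\left(-15 - -100\right) \left(0 + x{\left(7,7 \right)}\right) + 147\right)^{2} = \left(\left(-15 - -100\right) \left(0 + \left(7 - 21\right)\right) + 147\right)^{2} = \left(\left(-15 + 100\right) \left(0 + \left(7 - 21\right)\right) + 147\right)^{2} = \left(85 \left(0 - 14\right) + 147\right)^{2} = \left(85 \left(-14\right) + 147\right)^{2} = \left(-1190 + 147\right)^{2} = \left(-1043\right)^{2} = 1087849$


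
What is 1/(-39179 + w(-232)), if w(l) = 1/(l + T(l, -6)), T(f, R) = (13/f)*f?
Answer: -219/8580202 ≈ -2.5524e-5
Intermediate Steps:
T(f, R) = 13
w(l) = 1/(13 + l) (w(l) = 1/(l + 13) = 1/(13 + l))
1/(-39179 + w(-232)) = 1/(-39179 + 1/(13 - 232)) = 1/(-39179 + 1/(-219)) = 1/(-39179 - 1/219) = 1/(-8580202/219) = -219/8580202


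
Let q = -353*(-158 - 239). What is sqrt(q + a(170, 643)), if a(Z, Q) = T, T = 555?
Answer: 2*sqrt(35174) ≈ 375.09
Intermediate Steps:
a(Z, Q) = 555
q = 140141 (q = -353*(-397) = 140141)
sqrt(q + a(170, 643)) = sqrt(140141 + 555) = sqrt(140696) = 2*sqrt(35174)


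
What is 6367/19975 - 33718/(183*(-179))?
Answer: 882080869/654321075 ≈ 1.3481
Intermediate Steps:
6367/19975 - 33718/(183*(-179)) = 6367*(1/19975) - 33718/(-32757) = 6367/19975 - 33718*(-1/32757) = 6367/19975 + 33718/32757 = 882080869/654321075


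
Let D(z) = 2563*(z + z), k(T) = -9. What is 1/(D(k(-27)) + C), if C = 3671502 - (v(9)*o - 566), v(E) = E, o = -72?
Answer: 1/3626582 ≈ 2.7574e-7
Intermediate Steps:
D(z) = 5126*z (D(z) = 2563*(2*z) = 5126*z)
C = 3672716 (C = 3671502 - (9*(-72) - 566) = 3671502 - (-648 - 566) = 3671502 - 1*(-1214) = 3671502 + 1214 = 3672716)
1/(D(k(-27)) + C) = 1/(5126*(-9) + 3672716) = 1/(-46134 + 3672716) = 1/3626582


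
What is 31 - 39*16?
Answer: -593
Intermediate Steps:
31 - 39*16 = 31 - 624 = -593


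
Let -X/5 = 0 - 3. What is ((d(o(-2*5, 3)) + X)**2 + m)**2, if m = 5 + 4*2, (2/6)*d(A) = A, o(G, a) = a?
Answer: 346921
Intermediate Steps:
d(A) = 3*A
X = 15 (X = -5*(0 - 3) = -5*(-3) = 15)
m = 13 (m = 5 + 8 = 13)
((d(o(-2*5, 3)) + X)**2 + m)**2 = ((3*3 + 15)**2 + 13)**2 = ((9 + 15)**2 + 13)**2 = (24**2 + 13)**2 = (576 + 13)**2 = 589**2 = 346921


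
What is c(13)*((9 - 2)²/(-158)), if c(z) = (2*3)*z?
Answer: -1911/79 ≈ -24.190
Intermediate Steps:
c(z) = 6*z
c(13)*((9 - 2)²/(-158)) = (6*13)*((9 - 2)²/(-158)) = 78*(7²*(-1/158)) = 78*(49*(-1/158)) = 78*(-49/158) = -1911/79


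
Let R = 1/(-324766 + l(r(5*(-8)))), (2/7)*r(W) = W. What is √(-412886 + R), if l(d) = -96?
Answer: I*√43574055739125846/324862 ≈ 642.56*I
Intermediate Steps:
r(W) = 7*W/2
R = -1/324862 (R = 1/(-324766 - 96) = 1/(-324862) = -1/324862 ≈ -3.0782e-6)
√(-412886 + R) = √(-412886 - 1/324862) = √(-134130971733/324862) = I*√43574055739125846/324862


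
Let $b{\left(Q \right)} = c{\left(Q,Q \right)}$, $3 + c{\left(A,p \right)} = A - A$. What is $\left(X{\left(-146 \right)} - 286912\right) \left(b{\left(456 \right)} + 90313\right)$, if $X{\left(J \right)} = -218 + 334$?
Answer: $-25900546760$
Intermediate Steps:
$c{\left(A,p \right)} = -3$ ($c{\left(A,p \right)} = -3 + \left(A - A\right) = -3 + 0 = -3$)
$b{\left(Q \right)} = -3$
$X{\left(J \right)} = 116$
$\left(X{\left(-146 \right)} - 286912\right) \left(b{\left(456 \right)} + 90313\right) = \left(116 - 286912\right) \left(-3 + 90313\right) = \left(-286796\right) 90310 = -25900546760$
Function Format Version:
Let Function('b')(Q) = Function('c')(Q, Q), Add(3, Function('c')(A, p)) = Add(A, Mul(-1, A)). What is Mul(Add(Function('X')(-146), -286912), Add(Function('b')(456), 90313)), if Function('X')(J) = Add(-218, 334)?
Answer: -25900546760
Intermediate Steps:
Function('c')(A, p) = -3 (Function('c')(A, p) = Add(-3, Add(A, Mul(-1, A))) = Add(-3, 0) = -3)
Function('b')(Q) = -3
Function('X')(J) = 116
Mul(Add(Function('X')(-146), -286912), Add(Function('b')(456), 90313)) = Mul(Add(116, -286912), Add(-3, 90313)) = Mul(-286796, 90310) = -25900546760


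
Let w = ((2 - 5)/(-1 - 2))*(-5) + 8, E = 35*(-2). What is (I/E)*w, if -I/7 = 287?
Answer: 861/10 ≈ 86.100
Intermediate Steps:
I = -2009 (I = -7*287 = -2009)
E = -70
w = 3 (w = -3/(-3)*(-5) + 8 = -3*(-1/3)*(-5) + 8 = 1*(-5) + 8 = -5 + 8 = 3)
(I/E)*w = -2009/(-70)*3 = -2009*(-1/70)*3 = (287/10)*3 = 861/10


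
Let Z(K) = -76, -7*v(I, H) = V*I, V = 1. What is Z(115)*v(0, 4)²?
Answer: 0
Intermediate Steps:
v(I, H) = -I/7
Z(115)*v(0, 4)² = -76*(-⅐*0)² = -76*0² = -76*0 = 0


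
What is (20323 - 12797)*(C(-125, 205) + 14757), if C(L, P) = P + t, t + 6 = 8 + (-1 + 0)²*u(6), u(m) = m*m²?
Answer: 114244680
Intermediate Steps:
u(m) = m³
t = 218 (t = -6 + (8 + (-1 + 0)²*6³) = -6 + (8 + (-1)²*216) = -6 + (8 + 1*216) = -6 + (8 + 216) = -6 + 224 = 218)
C(L, P) = 218 + P (C(L, P) = P + 218 = 218 + P)
(20323 - 12797)*(C(-125, 205) + 14757) = (20323 - 12797)*((218 + 205) + 14757) = 7526*(423 + 14757) = 7526*15180 = 114244680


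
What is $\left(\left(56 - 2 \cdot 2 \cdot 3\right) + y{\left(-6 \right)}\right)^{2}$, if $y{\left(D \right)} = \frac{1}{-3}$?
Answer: $\frac{17161}{9} \approx 1906.8$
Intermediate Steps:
$y{\left(D \right)} = - \frac{1}{3}$
$\left(\left(56 - 2 \cdot 2 \cdot 3\right) + y{\left(-6 \right)}\right)^{2} = \left(\left(56 - 2 \cdot 2 \cdot 3\right) - \frac{1}{3}\right)^{2} = \left(\left(56 - 4 \cdot 3\right) - \frac{1}{3}\right)^{2} = \left(\left(56 - 12\right) - \frac{1}{3}\right)^{2} = \left(44 - \frac{1}{3}\right)^{2} = \left(\frac{131}{3}\right)^{2} = \frac{17161}{9}$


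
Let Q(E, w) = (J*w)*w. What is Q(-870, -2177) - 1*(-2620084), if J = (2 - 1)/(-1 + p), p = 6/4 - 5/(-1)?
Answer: 38299582/11 ≈ 3.4818e+6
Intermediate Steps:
p = 13/2 (p = 6*(¼) - 5*(-1) = 3/2 + 5 = 13/2 ≈ 6.5000)
J = 2/11 (J = (2 - 1)/(-1 + 13/2) = 1/(11/2) = 1*(2/11) = 2/11 ≈ 0.18182)
Q(E, w) = 2*w²/11 (Q(E, w) = (2*w/11)*w = 2*w²/11)
Q(-870, -2177) - 1*(-2620084) = (2/11)*(-2177)² - 1*(-2620084) = (2/11)*4739329 + 2620084 = 9478658/11 + 2620084 = 38299582/11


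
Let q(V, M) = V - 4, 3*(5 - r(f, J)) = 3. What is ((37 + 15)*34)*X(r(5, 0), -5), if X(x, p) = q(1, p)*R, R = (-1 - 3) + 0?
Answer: 21216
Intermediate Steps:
r(f, J) = 4 (r(f, J) = 5 - ⅓*3 = 5 - 1 = 4)
q(V, M) = -4 + V
R = -4 (R = -4 + 0 = -4)
X(x, p) = 12 (X(x, p) = (-4 + 1)*(-4) = -3*(-4) = 12)
((37 + 15)*34)*X(r(5, 0), -5) = ((37 + 15)*34)*12 = (52*34)*12 = 1768*12 = 21216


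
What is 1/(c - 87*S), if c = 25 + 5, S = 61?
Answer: -1/5277 ≈ -0.00018950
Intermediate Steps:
c = 30
1/(c - 87*S) = 1/(30 - 87*61) = 1/(30 - 5307) = 1/(-5277) = -1/5277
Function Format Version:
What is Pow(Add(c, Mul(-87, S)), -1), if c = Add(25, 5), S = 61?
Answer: Rational(-1, 5277) ≈ -0.00018950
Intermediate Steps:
c = 30
Pow(Add(c, Mul(-87, S)), -1) = Pow(Add(30, Mul(-87, 61)), -1) = Pow(Add(30, -5307), -1) = Pow(-5277, -1) = Rational(-1, 5277)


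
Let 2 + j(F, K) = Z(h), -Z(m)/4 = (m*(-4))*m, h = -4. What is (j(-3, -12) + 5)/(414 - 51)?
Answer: 259/363 ≈ 0.71350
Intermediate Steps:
Z(m) = 16*m² (Z(m) = -4*m*(-4)*m = -4*(-4*m)*m = -(-16)*m² = 16*m²)
j(F, K) = 254 (j(F, K) = -2 + 16*(-4)² = -2 + 16*16 = -2 + 256 = 254)
(j(-3, -12) + 5)/(414 - 51) = (254 + 5)/(414 - 51) = 259/363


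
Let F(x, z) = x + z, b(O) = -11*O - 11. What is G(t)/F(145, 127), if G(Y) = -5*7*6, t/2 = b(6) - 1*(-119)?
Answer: -105/136 ≈ -0.77206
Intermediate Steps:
b(O) = -11 - 11*O
t = 84 (t = 2*((-11 - 11*6) - 1*(-119)) = 2*((-11 - 66) + 119) = 2*(-77 + 119) = 2*42 = 84)
G(Y) = -210 (G(Y) = -35*6 = -210)
G(t)/F(145, 127) = -210/(145 + 127) = -210/272 = -210*1/272 = -105/136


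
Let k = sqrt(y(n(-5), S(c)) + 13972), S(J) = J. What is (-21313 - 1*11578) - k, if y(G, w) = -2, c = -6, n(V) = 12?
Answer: -32891 - sqrt(13970) ≈ -33009.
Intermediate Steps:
k = sqrt(13970) (k = sqrt(-2 + 13972) = sqrt(13970) ≈ 118.19)
(-21313 - 1*11578) - k = (-21313 - 1*11578) - sqrt(13970) = (-21313 - 11578) - sqrt(13970) = -32891 - sqrt(13970)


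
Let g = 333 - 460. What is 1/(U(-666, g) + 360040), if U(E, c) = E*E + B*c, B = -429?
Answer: 1/858079 ≈ 1.1654e-6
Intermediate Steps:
g = -127
U(E, c) = E**2 - 429*c (U(E, c) = E*E - 429*c = E**2 - 429*c)
1/(U(-666, g) + 360040) = 1/(((-666)**2 - 429*(-127)) + 360040) = 1/((443556 + 54483) + 360040) = 1/(498039 + 360040) = 1/858079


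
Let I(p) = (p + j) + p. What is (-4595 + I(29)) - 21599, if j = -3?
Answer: -26139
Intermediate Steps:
I(p) = -3 + 2*p (I(p) = (p - 3) + p = (-3 + p) + p = -3 + 2*p)
(-4595 + I(29)) - 21599 = (-4595 + (-3 + 2*29)) - 21599 = (-4595 + (-3 + 58)) - 21599 = (-4595 + 55) - 21599 = -4540 - 21599 = -26139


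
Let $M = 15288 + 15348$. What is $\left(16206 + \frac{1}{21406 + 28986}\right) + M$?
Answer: $\frac{2360462065}{50392} \approx 46842.0$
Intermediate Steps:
$M = 30636$
$\left(16206 + \frac{1}{21406 + 28986}\right) + M = \left(16206 + \frac{1}{21406 + 28986}\right) + 30636 = \left(16206 + \frac{1}{50392}\right) + 30636 = \frac{816652753}{50392} + 30636 = \frac{2360462065}{50392}$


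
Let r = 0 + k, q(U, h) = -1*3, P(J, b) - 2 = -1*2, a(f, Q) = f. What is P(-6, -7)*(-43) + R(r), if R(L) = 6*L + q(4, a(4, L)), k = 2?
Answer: 9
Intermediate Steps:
P(J, b) = 0 (P(J, b) = 2 - 1*2 = 2 - 2 = 0)
q(U, h) = -3
r = 2 (r = 0 + 2 = 2)
R(L) = -3 + 6*L (R(L) = 6*L - 3 = -3 + 6*L)
P(-6, -7)*(-43) + R(r) = 0*(-43) + (-3 + 6*2) = 0 + (-3 + 12) = 0 + 9 = 9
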